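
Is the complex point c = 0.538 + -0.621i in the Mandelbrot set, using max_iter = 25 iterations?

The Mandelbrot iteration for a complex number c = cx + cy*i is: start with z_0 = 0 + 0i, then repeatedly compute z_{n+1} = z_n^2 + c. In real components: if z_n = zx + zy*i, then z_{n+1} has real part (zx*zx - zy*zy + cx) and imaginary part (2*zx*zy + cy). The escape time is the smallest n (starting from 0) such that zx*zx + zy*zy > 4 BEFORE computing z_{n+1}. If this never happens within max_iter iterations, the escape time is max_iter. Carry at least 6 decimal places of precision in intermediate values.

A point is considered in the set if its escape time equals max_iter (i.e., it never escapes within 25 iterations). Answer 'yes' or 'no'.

Answer: no

Derivation:
z_0 = 0 + 0i, c = 0.5380 + -0.6210i
Iter 1: z = 0.5380 + -0.6210i, |z|^2 = 0.6751
Iter 2: z = 0.4418 + -1.2892i, |z|^2 = 1.8572
Iter 3: z = -0.9288 + -1.7601i, |z|^2 = 3.9608
Iter 4: z = -1.6974 + 2.6488i, |z|^2 = 9.8970
Escaped at iteration 4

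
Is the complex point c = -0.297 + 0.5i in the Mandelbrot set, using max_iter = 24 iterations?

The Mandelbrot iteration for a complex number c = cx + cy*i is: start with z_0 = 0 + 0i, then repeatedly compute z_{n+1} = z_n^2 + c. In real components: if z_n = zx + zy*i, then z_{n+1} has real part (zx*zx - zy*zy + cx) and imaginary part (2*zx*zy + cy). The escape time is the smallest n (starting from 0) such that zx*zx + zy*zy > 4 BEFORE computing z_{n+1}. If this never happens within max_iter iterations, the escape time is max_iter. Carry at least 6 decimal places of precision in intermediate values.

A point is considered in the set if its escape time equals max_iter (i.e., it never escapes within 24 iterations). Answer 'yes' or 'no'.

z_0 = 0 + 0i, c = -0.2970 + 0.5000i
Iter 1: z = -0.2970 + 0.5000i, |z|^2 = 0.3382
Iter 2: z = -0.4588 + 0.2030i, |z|^2 = 0.2517
Iter 3: z = -0.1277 + 0.3137i, |z|^2 = 0.1147
Iter 4: z = -0.3791 + 0.4199i, |z|^2 = 0.3200
Iter 5: z = -0.3296 + 0.1816i, |z|^2 = 0.1416
Iter 6: z = -0.2214 + 0.3803i, |z|^2 = 0.1936
Iter 7: z = -0.3926 + 0.3316i, |z|^2 = 0.2641
Iter 8: z = -0.2528 + 0.2396i, |z|^2 = 0.1213
Iter 9: z = -0.2905 + 0.3788i, |z|^2 = 0.2279
Iter 10: z = -0.3561 + 0.2799i, |z|^2 = 0.2052
Iter 11: z = -0.2485 + 0.3006i, |z|^2 = 0.1521
Iter 12: z = -0.3256 + 0.3506i, |z|^2 = 0.2289
Iter 13: z = -0.3139 + 0.2717i, |z|^2 = 0.1723
Iter 14: z = -0.2723 + 0.3294i, |z|^2 = 0.1827
Iter 15: z = -0.3314 + 0.3206i, |z|^2 = 0.2126
Iter 16: z = -0.2900 + 0.2875i, |z|^2 = 0.1667
Iter 17: z = -0.2956 + 0.3333i, |z|^2 = 0.1984
Iter 18: z = -0.3207 + 0.3030i, |z|^2 = 0.1946
Iter 19: z = -0.2860 + 0.3057i, |z|^2 = 0.1752
Iter 20: z = -0.3087 + 0.3252i, |z|^2 = 0.2010
Iter 21: z = -0.3075 + 0.2993i, |z|^2 = 0.1841
Iter 22: z = -0.2920 + 0.3160i, |z|^2 = 0.1851
Iter 23: z = -0.3116 + 0.3155i, |z|^2 = 0.1966
Did not escape in 24 iterations → in set

Answer: yes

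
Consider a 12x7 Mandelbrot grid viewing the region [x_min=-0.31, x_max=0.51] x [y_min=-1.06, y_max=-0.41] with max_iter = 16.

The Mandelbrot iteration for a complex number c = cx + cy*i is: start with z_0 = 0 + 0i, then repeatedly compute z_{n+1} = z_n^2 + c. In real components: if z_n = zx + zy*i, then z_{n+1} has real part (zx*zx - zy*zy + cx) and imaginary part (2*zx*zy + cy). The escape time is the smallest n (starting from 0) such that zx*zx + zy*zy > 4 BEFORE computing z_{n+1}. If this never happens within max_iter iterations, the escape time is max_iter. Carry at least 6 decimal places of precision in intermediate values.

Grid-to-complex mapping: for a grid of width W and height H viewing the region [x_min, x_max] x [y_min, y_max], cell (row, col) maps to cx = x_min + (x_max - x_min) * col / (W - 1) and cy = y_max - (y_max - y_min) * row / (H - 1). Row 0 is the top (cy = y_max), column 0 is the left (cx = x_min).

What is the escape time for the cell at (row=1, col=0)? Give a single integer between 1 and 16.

z_0 = 0 + 0i, c = -0.3100 + -0.5183i
Iter 1: z = -0.3100 + -0.5183i, |z|^2 = 0.3648
Iter 2: z = -0.4826 + -0.1970i, |z|^2 = 0.2717
Iter 3: z = -0.1159 + -0.3282i, |z|^2 = 0.1212
Iter 4: z = -0.4043 + -0.4422i, |z|^2 = 0.3590
Iter 5: z = -0.3421 + -0.1607i, |z|^2 = 0.1429
Iter 6: z = -0.2188 + -0.4083i, |z|^2 = 0.2146
Iter 7: z = -0.4289 + -0.3396i, |z|^2 = 0.2993
Iter 8: z = -0.2414 + -0.2270i, |z|^2 = 0.1098
Iter 9: z = -0.3032 + -0.4087i, |z|^2 = 0.2590
Iter 10: z = -0.3851 + -0.2704i, |z|^2 = 0.2214
Iter 11: z = -0.2348 + -0.3100i, |z|^2 = 0.1513
Iter 12: z = -0.3510 + -0.3727i, |z|^2 = 0.2621
Iter 13: z = -0.3257 + -0.2567i, |z|^2 = 0.1720
Iter 14: z = -0.2698 + -0.3511i, |z|^2 = 0.1961
Iter 15: z = -0.3605 + -0.3289i, |z|^2 = 0.2381

Answer: 16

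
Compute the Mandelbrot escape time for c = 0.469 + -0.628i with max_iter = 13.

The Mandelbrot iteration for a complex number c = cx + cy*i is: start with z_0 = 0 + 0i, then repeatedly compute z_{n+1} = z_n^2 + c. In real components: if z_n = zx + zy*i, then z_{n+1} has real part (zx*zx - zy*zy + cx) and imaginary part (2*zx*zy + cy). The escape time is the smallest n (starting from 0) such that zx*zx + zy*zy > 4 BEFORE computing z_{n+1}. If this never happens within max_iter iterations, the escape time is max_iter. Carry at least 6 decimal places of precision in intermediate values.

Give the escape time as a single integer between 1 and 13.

Answer: 5

Derivation:
z_0 = 0 + 0i, c = 0.4690 + -0.6280i
Iter 1: z = 0.4690 + -0.6280i, |z|^2 = 0.6143
Iter 2: z = 0.2946 + -1.2171i, |z|^2 = 1.5680
Iter 3: z = -0.9255 + -1.3450i, |z|^2 = 2.6656
Iter 4: z = -0.4836 + 1.8616i, |z|^2 = 3.6994
Iter 5: z = -2.7626 + -2.4287i, |z|^2 = 13.5302
Escaped at iteration 5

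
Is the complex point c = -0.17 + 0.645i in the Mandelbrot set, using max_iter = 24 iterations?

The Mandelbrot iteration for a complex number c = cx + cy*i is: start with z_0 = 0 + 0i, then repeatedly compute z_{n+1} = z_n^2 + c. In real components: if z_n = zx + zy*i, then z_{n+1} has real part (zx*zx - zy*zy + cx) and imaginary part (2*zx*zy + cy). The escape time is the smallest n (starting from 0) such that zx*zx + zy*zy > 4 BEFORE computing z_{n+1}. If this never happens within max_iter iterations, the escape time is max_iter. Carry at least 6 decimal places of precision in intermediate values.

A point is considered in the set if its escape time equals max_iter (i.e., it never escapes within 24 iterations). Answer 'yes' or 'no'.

Answer: yes

Derivation:
z_0 = 0 + 0i, c = -0.1700 + 0.6450i
Iter 1: z = -0.1700 + 0.6450i, |z|^2 = 0.4449
Iter 2: z = -0.5571 + 0.4257i, |z|^2 = 0.4916
Iter 3: z = -0.0408 + 0.1707i, |z|^2 = 0.0308
Iter 4: z = -0.1975 + 0.6311i, |z|^2 = 0.4372
Iter 5: z = -0.5293 + 0.3958i, |z|^2 = 0.4367
Iter 6: z = -0.0465 + 0.2261i, |z|^2 = 0.0533
Iter 7: z = -0.2189 + 0.6240i, |z|^2 = 0.4373
Iter 8: z = -0.5114 + 0.3718i, |z|^2 = 0.3997
Iter 9: z = -0.0467 + 0.2647i, |z|^2 = 0.0723
Iter 10: z = -0.2379 + 0.6203i, |z|^2 = 0.4413
Iter 11: z = -0.4981 + 0.3499i, |z|^2 = 0.3705
Iter 12: z = -0.0443 + 0.2964i, |z|^2 = 0.0898
Iter 13: z = -0.2559 + 0.6188i, |z|^2 = 0.4484
Iter 14: z = -0.4874 + 0.3283i, |z|^2 = 0.3453
Iter 15: z = -0.0403 + 0.3250i, |z|^2 = 0.1072
Iter 16: z = -0.2740 + 0.6188i, |z|^2 = 0.4580
Iter 17: z = -0.4779 + 0.3059i, |z|^2 = 0.3219
Iter 18: z = -0.0352 + 0.3527i, |z|^2 = 0.1256
Iter 19: z = -0.2931 + 0.6202i, |z|^2 = 0.4705
Iter 20: z = -0.4687 + 0.2814i, |z|^2 = 0.2989
Iter 21: z = -0.0295 + 0.3812i, |z|^2 = 0.1462
Iter 22: z = -0.3144 + 0.6225i, |z|^2 = 0.4864
Iter 23: z = -0.4586 + 0.2535i, |z|^2 = 0.2746
Did not escape in 24 iterations → in set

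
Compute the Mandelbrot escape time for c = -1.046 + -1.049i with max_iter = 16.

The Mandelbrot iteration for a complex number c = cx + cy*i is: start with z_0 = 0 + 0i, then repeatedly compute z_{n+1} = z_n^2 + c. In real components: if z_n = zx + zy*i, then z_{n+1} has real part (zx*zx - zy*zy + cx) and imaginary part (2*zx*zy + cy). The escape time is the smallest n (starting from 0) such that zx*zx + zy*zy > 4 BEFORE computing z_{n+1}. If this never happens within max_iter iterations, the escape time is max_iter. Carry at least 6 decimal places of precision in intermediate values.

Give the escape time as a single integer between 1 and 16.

Answer: 3

Derivation:
z_0 = 0 + 0i, c = -1.0460 + -1.0490i
Iter 1: z = -1.0460 + -1.0490i, |z|^2 = 2.1945
Iter 2: z = -1.0523 + 1.1455i, |z|^2 = 2.4195
Iter 3: z = -1.2509 + -3.4598i, |z|^2 = 13.5349
Escaped at iteration 3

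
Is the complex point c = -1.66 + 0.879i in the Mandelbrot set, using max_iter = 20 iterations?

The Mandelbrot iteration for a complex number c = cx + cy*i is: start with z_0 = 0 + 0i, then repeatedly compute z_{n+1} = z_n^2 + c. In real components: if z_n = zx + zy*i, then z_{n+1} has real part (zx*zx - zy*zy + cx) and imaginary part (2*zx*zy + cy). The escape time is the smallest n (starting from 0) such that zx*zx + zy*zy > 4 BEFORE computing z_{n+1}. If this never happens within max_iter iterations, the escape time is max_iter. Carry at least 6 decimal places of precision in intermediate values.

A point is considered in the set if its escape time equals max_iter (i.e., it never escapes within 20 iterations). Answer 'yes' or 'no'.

z_0 = 0 + 0i, c = -1.6600 + 0.8790i
Iter 1: z = -1.6600 + 0.8790i, |z|^2 = 3.5282
Iter 2: z = 0.3230 + -2.0393i, |z|^2 = 4.2630
Escaped at iteration 2

Answer: no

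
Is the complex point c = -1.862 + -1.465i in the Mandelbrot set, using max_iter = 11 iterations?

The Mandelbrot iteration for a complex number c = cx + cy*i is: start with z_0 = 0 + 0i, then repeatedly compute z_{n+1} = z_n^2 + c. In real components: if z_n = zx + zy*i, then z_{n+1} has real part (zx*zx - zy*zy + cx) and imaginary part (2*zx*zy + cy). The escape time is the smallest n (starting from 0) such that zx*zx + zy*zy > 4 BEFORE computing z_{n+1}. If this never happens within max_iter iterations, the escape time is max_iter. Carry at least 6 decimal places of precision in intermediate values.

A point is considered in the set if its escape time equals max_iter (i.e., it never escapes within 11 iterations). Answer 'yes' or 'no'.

Answer: no

Derivation:
z_0 = 0 + 0i, c = -1.8620 + -1.4650i
Iter 1: z = -1.8620 + -1.4650i, |z|^2 = 5.6133
Escaped at iteration 1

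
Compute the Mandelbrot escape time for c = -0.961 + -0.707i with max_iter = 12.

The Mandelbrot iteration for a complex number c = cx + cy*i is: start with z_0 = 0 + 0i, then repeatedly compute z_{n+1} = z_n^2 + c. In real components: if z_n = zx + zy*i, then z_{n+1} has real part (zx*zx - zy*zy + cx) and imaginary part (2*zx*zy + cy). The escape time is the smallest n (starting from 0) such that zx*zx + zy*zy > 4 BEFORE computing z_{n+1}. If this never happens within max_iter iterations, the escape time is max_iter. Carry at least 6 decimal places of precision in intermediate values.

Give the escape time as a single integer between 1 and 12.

z_0 = 0 + 0i, c = -0.9610 + -0.7070i
Iter 1: z = -0.9610 + -0.7070i, |z|^2 = 1.4234
Iter 2: z = -0.5373 + 0.6519i, |z|^2 = 0.7136
Iter 3: z = -1.0972 + -1.4075i, |z|^2 = 3.1849
Iter 4: z = -1.7383 + 2.3816i, |z|^2 = 8.6938
Escaped at iteration 4

Answer: 4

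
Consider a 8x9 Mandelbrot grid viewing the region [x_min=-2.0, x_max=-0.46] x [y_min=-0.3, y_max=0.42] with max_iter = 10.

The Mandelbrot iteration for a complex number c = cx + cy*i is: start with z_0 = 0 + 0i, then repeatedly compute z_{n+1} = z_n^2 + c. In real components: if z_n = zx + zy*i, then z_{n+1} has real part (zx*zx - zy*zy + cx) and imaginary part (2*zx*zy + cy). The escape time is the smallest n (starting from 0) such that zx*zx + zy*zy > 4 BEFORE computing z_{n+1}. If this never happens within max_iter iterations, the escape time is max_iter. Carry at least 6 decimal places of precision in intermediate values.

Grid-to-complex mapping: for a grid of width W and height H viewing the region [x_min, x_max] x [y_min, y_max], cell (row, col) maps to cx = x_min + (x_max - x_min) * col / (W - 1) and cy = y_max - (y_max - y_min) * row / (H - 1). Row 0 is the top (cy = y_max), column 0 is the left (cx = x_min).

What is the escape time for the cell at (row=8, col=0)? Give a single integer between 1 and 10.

Answer: 1

Derivation:
z_0 = 0 + 0i, c = -2.0000 + -0.3000i
Iter 1: z = -2.0000 + -0.3000i, |z|^2 = 4.0900
Escaped at iteration 1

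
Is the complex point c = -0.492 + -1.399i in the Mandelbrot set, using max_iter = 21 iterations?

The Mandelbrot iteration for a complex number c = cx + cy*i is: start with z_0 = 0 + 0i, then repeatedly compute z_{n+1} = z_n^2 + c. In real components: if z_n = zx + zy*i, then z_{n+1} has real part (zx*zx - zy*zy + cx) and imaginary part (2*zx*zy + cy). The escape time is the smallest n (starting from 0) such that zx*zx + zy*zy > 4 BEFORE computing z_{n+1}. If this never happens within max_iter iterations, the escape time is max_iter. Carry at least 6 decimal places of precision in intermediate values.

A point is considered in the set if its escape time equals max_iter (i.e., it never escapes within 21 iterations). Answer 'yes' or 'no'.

Answer: no

Derivation:
z_0 = 0 + 0i, c = -0.4920 + -1.3990i
Iter 1: z = -0.4920 + -1.3990i, |z|^2 = 2.1993
Iter 2: z = -2.2071 + -0.0224i, |z|^2 = 4.8720
Escaped at iteration 2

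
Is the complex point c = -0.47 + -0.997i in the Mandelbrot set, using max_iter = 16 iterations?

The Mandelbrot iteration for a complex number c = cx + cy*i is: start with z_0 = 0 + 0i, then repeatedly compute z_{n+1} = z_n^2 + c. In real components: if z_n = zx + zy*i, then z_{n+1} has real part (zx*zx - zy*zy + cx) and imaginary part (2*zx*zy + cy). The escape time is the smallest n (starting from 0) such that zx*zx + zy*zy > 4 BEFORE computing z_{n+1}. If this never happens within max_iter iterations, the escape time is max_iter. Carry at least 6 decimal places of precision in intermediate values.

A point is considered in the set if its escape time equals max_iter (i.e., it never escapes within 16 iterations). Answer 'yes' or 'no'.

Answer: no

Derivation:
z_0 = 0 + 0i, c = -0.4700 + -0.9970i
Iter 1: z = -0.4700 + -0.9970i, |z|^2 = 1.2149
Iter 2: z = -1.2431 + -0.0598i, |z|^2 = 1.5489
Iter 3: z = 1.0717 + -0.8483i, |z|^2 = 1.8682
Iter 4: z = -0.0409 + -2.8153i, |z|^2 = 7.9274
Escaped at iteration 4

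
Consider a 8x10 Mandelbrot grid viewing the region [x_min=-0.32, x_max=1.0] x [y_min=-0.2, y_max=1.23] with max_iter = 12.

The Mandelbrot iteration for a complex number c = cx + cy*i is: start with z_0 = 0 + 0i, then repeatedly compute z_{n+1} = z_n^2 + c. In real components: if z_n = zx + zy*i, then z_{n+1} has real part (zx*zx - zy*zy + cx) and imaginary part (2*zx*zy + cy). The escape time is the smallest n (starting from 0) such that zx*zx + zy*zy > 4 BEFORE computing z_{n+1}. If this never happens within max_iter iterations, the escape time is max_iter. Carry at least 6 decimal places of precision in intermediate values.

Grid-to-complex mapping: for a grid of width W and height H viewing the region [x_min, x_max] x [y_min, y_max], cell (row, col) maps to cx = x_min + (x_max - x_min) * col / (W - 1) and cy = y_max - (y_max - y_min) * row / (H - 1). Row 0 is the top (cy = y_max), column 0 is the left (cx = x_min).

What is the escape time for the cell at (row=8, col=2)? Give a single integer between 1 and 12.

Answer: 12

Derivation:
z_0 = 0 + 0i, c = 0.0571 + -0.0411i
Iter 1: z = 0.0571 + -0.0411i, |z|^2 = 0.0050
Iter 2: z = 0.0587 + -0.0458i, |z|^2 = 0.0055
Iter 3: z = 0.0585 + -0.0465i, |z|^2 = 0.0056
Iter 4: z = 0.0584 + -0.0465i, |z|^2 = 0.0056
Iter 5: z = 0.0584 + -0.0465i, |z|^2 = 0.0056
Iter 6: z = 0.0584 + -0.0465i, |z|^2 = 0.0056
Iter 7: z = 0.0584 + -0.0465i, |z|^2 = 0.0056
Iter 8: z = 0.0584 + -0.0465i, |z|^2 = 0.0056
Iter 9: z = 0.0584 + -0.0465i, |z|^2 = 0.0056
Iter 10: z = 0.0584 + -0.0465i, |z|^2 = 0.0056
Iter 11: z = 0.0584 + -0.0465i, |z|^2 = 0.0056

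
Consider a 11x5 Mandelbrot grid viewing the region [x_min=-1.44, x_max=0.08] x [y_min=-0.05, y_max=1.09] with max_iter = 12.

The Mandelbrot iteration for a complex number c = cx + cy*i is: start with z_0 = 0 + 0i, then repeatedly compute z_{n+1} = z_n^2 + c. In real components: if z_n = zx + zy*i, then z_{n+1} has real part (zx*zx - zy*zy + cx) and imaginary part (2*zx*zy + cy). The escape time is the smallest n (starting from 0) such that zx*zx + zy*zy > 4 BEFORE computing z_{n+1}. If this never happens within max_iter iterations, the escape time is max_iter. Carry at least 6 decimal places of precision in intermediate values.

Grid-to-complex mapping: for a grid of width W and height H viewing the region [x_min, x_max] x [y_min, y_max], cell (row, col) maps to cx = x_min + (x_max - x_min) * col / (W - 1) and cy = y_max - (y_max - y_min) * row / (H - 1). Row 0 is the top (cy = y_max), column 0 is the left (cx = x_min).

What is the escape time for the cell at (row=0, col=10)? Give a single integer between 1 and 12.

Answer: 4

Derivation:
z_0 = 0 + 0i, c = 0.0800 + 1.0900i
Iter 1: z = 0.0800 + 1.0900i, |z|^2 = 1.1945
Iter 2: z = -1.1017 + 1.2644i, |z|^2 = 2.8125
Iter 3: z = -0.3050 + -1.6960i, |z|^2 = 2.9693
Iter 4: z = -2.7033 + 2.1244i, |z|^2 = 11.8212
Escaped at iteration 4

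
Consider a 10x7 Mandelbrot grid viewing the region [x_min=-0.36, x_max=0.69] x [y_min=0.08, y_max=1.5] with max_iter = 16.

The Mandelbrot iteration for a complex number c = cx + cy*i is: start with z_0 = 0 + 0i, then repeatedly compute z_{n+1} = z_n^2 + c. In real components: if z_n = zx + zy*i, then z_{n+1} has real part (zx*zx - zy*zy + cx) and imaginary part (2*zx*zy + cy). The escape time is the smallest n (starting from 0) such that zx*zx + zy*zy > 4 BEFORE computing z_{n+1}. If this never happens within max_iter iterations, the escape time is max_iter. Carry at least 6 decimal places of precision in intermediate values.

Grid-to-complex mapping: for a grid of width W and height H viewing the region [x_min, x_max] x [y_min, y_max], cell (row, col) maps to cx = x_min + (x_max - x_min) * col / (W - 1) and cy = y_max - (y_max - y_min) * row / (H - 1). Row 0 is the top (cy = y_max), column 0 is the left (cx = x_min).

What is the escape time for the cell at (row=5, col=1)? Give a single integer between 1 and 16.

z_0 = 0 + 0i, c = -0.2433 + 0.3167i
Iter 1: z = -0.2433 + 0.3167i, |z|^2 = 0.1595
Iter 2: z = -0.2844 + 0.1626i, |z|^2 = 0.1073
Iter 3: z = -0.1889 + 0.2242i, |z|^2 = 0.0859
Iter 4: z = -0.2579 + 0.2320i, |z|^2 = 0.1203
Iter 5: z = -0.2306 + 0.1970i, |z|^2 = 0.0920
Iter 6: z = -0.2290 + 0.2258i, |z|^2 = 0.1034
Iter 7: z = -0.2419 + 0.2133i, |z|^2 = 0.1040
Iter 8: z = -0.2303 + 0.2135i, |z|^2 = 0.0986
Iter 9: z = -0.2359 + 0.2183i, |z|^2 = 0.1033
Iter 10: z = -0.2354 + 0.2137i, |z|^2 = 0.1011
Iter 11: z = -0.2336 + 0.2161i, |z|^2 = 0.1013
Iter 12: z = -0.2355 + 0.2157i, |z|^2 = 0.1020
Iter 13: z = -0.2344 + 0.2151i, |z|^2 = 0.1012
Iter 14: z = -0.2346 + 0.2158i, |z|^2 = 0.1016
Iter 15: z = -0.2349 + 0.2154i, |z|^2 = 0.1015

Answer: 16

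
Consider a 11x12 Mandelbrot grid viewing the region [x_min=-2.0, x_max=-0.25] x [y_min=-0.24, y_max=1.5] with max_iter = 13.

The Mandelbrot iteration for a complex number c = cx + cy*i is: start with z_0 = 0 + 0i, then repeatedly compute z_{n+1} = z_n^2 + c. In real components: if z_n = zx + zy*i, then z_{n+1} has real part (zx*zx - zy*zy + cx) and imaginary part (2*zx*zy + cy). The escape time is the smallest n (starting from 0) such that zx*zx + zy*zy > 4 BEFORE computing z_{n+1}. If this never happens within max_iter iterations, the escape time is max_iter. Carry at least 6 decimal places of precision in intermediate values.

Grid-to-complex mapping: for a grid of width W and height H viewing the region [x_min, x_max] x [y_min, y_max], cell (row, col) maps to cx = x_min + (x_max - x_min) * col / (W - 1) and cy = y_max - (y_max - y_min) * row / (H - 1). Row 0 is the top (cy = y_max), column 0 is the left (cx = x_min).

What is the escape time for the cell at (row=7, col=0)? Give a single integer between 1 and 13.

z_0 = 0 + 0i, c = -2.0000 + 0.3927i
Iter 1: z = -2.0000 + 0.3927i, |z|^2 = 4.1542
Escaped at iteration 1

Answer: 1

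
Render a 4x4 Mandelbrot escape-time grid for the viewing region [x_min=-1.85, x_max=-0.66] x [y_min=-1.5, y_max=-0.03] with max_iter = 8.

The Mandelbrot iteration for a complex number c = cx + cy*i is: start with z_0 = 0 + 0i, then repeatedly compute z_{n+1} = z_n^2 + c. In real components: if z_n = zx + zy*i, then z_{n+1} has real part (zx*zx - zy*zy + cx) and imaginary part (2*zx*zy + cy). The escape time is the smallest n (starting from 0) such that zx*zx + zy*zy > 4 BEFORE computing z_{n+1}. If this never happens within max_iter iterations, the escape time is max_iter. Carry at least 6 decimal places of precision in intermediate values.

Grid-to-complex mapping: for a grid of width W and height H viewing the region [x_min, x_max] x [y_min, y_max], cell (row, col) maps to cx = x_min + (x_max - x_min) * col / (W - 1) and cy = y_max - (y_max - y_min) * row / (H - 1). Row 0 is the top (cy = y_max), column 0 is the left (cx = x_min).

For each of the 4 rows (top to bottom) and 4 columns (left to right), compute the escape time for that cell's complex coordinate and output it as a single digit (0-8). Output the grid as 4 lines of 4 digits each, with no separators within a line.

(row=0, col=0): c = -1.8500 + -0.0300i → escape time 6
(row=0, col=1): c = -1.4533 + -0.0300i → escape time 8
(row=0, col=2): c = -1.0567 + -0.0300i → escape time 8
(row=0, col=3): c = -0.6600 + -0.0300i → escape time 8
(row=1, col=0): c = -1.8500 + -0.5200i → escape time 3
(row=1, col=1): c = -1.4533 + -0.5200i → escape time 3
(row=1, col=2): c = -1.0567 + -0.5200i → escape time 5
(row=1, col=3): c = -0.6600 + -0.5200i → escape time 8
(row=2, col=0): c = -1.8500 + -1.0100i → escape time 1
(row=2, col=1): c = -1.4533 + -1.0100i → escape time 3
(row=2, col=2): c = -1.0567 + -1.0100i → escape time 3
(row=2, col=3): c = -0.6600 + -1.0100i → escape time 4
(row=3, col=0): c = -1.8500 + -1.5000i → escape time 1
(row=3, col=1): c = -1.4533 + -1.5000i → escape time 1
(row=3, col=2): c = -1.0567 + -1.5000i → escape time 2
(row=3, col=3): c = -0.6600 + -1.5000i → escape time 2

Answer: 6888
3358
1334
1122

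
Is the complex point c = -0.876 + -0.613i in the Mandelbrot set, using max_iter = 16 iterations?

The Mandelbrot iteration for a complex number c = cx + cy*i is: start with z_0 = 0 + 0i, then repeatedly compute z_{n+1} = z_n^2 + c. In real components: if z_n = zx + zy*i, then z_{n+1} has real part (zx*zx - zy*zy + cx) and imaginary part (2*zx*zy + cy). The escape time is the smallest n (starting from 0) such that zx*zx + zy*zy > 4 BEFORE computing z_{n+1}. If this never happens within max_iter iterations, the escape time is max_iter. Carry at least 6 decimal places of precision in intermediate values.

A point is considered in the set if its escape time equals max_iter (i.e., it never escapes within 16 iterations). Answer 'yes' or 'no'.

Answer: no

Derivation:
z_0 = 0 + 0i, c = -0.8760 + -0.6130i
Iter 1: z = -0.8760 + -0.6130i, |z|^2 = 1.1431
Iter 2: z = -0.4844 + 0.4610i, |z|^2 = 0.4471
Iter 3: z = -0.8539 + -1.0596i, |z|^2 = 1.8518
Iter 4: z = -1.2696 + 1.1965i, |z|^2 = 3.0436
Iter 5: z = -0.6956 + -3.6512i, |z|^2 = 13.8152
Escaped at iteration 5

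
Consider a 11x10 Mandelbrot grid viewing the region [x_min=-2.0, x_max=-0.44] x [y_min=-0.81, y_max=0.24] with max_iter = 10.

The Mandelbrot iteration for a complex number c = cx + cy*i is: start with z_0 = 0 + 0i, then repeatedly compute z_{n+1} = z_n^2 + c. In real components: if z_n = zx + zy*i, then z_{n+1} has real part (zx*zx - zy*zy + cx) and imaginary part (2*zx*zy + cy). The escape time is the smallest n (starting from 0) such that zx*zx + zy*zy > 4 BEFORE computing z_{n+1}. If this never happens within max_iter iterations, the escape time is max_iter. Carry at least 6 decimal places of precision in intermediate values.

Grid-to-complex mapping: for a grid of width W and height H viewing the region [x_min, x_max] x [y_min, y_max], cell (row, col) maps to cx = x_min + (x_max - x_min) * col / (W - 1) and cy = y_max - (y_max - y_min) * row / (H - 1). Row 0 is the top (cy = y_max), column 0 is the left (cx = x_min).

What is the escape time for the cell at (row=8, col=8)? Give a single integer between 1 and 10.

Answer: 5

Derivation:
z_0 = 0 + 0i, c = -0.7520 + -0.6933i
Iter 1: z = -0.7520 + -0.6933i, |z|^2 = 1.0462
Iter 2: z = -0.6672 + 0.3494i, |z|^2 = 0.5673
Iter 3: z = -0.4289 + -1.1596i, |z|^2 = 1.5287
Iter 4: z = -1.9128 + 0.3015i, |z|^2 = 3.7495
Iter 5: z = 2.8157 + -1.8467i, |z|^2 = 11.3386
Escaped at iteration 5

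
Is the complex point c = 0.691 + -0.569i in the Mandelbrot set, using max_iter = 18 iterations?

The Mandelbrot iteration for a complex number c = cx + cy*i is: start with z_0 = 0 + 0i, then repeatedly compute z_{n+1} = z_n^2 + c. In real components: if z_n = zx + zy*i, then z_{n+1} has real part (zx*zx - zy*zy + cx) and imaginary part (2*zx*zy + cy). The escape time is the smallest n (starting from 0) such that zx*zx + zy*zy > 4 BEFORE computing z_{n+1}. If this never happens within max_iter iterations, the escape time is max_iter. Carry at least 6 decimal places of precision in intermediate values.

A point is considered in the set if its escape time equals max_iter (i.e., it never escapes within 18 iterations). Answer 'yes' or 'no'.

Answer: no

Derivation:
z_0 = 0 + 0i, c = 0.6910 + -0.5690i
Iter 1: z = 0.6910 + -0.5690i, |z|^2 = 0.8012
Iter 2: z = 0.8447 + -1.3554i, |z|^2 = 2.5505
Iter 3: z = -0.4324 + -2.8588i, |z|^2 = 8.3597
Escaped at iteration 3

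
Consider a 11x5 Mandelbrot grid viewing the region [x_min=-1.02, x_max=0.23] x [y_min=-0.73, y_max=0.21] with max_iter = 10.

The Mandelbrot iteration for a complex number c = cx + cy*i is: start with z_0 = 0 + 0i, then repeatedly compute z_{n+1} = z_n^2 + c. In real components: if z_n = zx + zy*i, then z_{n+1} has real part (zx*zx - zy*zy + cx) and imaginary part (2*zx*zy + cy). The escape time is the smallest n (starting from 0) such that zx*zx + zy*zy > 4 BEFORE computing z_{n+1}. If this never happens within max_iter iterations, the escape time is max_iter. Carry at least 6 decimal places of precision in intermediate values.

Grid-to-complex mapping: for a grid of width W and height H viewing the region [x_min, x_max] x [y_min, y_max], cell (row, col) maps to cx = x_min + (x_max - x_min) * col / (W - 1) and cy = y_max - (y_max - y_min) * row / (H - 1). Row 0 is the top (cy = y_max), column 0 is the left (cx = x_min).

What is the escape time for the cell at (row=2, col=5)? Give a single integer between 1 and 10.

z_0 = 0 + 0i, c = -0.3950 + -0.2600i
Iter 1: z = -0.3950 + -0.2600i, |z|^2 = 0.2236
Iter 2: z = -0.3066 + -0.0546i, |z|^2 = 0.0970
Iter 3: z = -0.3040 + -0.2265i, |z|^2 = 0.1437
Iter 4: z = -0.3539 + -0.1223i, |z|^2 = 0.1402
Iter 5: z = -0.2847 + -0.1735i, |z|^2 = 0.1111
Iter 6: z = -0.3440 + -0.1612i, |z|^2 = 0.1444
Iter 7: z = -0.3026 + -0.1491i, |z|^2 = 0.1138
Iter 8: z = -0.3256 + -0.1698i, |z|^2 = 0.1349
Iter 9: z = -0.3178 + -0.1494i, |z|^2 = 0.1233

Answer: 10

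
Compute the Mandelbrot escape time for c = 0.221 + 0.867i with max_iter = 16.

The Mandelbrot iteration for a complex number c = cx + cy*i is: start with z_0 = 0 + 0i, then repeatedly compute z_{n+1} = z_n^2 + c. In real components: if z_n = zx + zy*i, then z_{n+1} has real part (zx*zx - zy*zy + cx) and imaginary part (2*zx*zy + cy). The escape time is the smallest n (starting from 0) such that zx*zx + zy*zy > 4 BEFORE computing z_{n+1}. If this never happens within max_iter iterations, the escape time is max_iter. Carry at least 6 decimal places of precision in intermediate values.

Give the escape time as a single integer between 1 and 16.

Answer: 4

Derivation:
z_0 = 0 + 0i, c = 0.2210 + 0.8670i
Iter 1: z = 0.2210 + 0.8670i, |z|^2 = 0.8005
Iter 2: z = -0.4818 + 1.2502i, |z|^2 = 1.7952
Iter 3: z = -1.1099 + -0.3378i, |z|^2 = 1.3459
Iter 4: z = 1.3387 + 1.6169i, |z|^2 = 4.4063
Escaped at iteration 4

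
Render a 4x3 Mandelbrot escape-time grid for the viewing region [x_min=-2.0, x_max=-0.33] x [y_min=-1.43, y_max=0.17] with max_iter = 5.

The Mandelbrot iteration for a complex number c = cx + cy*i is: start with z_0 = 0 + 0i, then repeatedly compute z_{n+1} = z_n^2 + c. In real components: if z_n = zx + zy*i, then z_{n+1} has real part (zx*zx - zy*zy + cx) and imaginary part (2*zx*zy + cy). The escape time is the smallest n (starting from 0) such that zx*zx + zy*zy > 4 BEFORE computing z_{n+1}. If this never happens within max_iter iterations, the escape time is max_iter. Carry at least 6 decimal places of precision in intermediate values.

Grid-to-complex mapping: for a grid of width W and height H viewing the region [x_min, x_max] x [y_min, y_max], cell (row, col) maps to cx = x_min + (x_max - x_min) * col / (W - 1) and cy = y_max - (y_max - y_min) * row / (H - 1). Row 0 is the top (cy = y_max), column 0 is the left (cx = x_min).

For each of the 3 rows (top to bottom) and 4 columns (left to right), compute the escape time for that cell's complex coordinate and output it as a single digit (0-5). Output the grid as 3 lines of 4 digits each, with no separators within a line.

Answer: 1555
1355
1122

Derivation:
(row=0, col=0): c = -2.0000 + 0.1700i → escape time 1
(row=0, col=1): c = -1.4433 + 0.1700i → escape time 5
(row=0, col=2): c = -0.8867 + 0.1700i → escape time 5
(row=0, col=3): c = -0.3300 + 0.1700i → escape time 5
(row=1, col=0): c = -2.0000 + -0.6300i → escape time 1
(row=1, col=1): c = -1.4433 + -0.6300i → escape time 3
(row=1, col=2): c = -0.8867 + -0.6300i → escape time 5
(row=1, col=3): c = -0.3300 + -0.6300i → escape time 5
(row=2, col=0): c = -2.0000 + -1.4300i → escape time 1
(row=2, col=1): c = -1.4433 + -1.4300i → escape time 1
(row=2, col=2): c = -0.8867 + -1.4300i → escape time 2
(row=2, col=3): c = -0.3300 + -1.4300i → escape time 2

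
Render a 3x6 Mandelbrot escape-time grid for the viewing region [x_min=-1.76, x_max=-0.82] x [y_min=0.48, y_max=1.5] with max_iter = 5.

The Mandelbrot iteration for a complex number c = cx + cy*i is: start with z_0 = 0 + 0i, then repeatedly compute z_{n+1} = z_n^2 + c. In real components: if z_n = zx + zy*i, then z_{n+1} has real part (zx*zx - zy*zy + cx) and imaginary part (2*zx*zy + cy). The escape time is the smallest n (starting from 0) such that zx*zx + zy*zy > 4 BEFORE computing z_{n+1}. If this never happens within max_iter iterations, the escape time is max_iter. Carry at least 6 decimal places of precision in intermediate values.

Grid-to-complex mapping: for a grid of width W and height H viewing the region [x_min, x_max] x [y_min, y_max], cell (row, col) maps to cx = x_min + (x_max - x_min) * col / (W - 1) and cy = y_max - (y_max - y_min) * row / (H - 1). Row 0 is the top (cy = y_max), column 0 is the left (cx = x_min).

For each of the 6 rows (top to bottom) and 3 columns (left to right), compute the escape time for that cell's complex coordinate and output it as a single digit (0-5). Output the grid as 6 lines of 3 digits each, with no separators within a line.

Answer: 122
122
133
234
334
345

Derivation:
(row=0, col=0): c = -1.7600 + 1.5000i → escape time 1
(row=0, col=1): c = -1.2900 + 1.5000i → escape time 2
(row=0, col=2): c = -0.8200 + 1.5000i → escape time 2
(row=1, col=0): c = -1.7600 + 1.2960i → escape time 1
(row=1, col=1): c = -1.2900 + 1.2960i → escape time 2
(row=1, col=2): c = -0.8200 + 1.2960i → escape time 2
(row=2, col=0): c = -1.7600 + 1.0920i → escape time 1
(row=2, col=1): c = -1.2900 + 1.0920i → escape time 3
(row=2, col=2): c = -0.8200 + 1.0920i → escape time 3
(row=3, col=0): c = -1.7600 + 0.8880i → escape time 2
(row=3, col=1): c = -1.2900 + 0.8880i → escape time 3
(row=3, col=2): c = -0.8200 + 0.8880i → escape time 4
(row=4, col=0): c = -1.7600 + 0.6840i → escape time 3
(row=4, col=1): c = -1.2900 + 0.6840i → escape time 3
(row=4, col=2): c = -0.8200 + 0.6840i → escape time 4
(row=5, col=0): c = -1.7600 + 0.4800i → escape time 3
(row=5, col=1): c = -1.2900 + 0.4800i → escape time 4
(row=5, col=2): c = -0.8200 + 0.4800i → escape time 5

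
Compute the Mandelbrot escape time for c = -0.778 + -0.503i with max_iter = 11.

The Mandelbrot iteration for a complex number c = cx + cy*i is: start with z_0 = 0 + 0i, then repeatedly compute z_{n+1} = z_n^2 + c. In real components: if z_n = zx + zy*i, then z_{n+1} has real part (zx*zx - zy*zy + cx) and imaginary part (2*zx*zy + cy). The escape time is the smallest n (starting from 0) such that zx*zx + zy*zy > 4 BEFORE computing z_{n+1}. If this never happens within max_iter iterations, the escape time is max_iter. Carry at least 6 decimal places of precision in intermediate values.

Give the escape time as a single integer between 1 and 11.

Answer: 6

Derivation:
z_0 = 0 + 0i, c = -0.7780 + -0.5030i
Iter 1: z = -0.7780 + -0.5030i, |z|^2 = 0.8583
Iter 2: z = -0.4257 + 0.2797i, |z|^2 = 0.2595
Iter 3: z = -0.6750 + -0.7411i, |z|^2 = 1.0049
Iter 4: z = -0.8717 + 0.4975i, |z|^2 = 1.0073
Iter 5: z = -0.2657 + -1.3703i, |z|^2 = 1.9482
Iter 6: z = -2.5851 + 0.2251i, |z|^2 = 6.7333
Escaped at iteration 6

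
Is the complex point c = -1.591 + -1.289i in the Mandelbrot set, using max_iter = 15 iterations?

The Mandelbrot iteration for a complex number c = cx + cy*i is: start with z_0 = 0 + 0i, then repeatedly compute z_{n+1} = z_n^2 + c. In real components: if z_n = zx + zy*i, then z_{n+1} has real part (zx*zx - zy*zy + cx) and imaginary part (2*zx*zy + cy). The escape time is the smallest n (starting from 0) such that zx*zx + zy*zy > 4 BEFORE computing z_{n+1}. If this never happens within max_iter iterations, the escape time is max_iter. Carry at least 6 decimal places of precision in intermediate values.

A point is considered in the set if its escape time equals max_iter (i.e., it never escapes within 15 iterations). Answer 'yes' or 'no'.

z_0 = 0 + 0i, c = -1.5910 + -1.2890i
Iter 1: z = -1.5910 + -1.2890i, |z|^2 = 4.1928
Escaped at iteration 1

Answer: no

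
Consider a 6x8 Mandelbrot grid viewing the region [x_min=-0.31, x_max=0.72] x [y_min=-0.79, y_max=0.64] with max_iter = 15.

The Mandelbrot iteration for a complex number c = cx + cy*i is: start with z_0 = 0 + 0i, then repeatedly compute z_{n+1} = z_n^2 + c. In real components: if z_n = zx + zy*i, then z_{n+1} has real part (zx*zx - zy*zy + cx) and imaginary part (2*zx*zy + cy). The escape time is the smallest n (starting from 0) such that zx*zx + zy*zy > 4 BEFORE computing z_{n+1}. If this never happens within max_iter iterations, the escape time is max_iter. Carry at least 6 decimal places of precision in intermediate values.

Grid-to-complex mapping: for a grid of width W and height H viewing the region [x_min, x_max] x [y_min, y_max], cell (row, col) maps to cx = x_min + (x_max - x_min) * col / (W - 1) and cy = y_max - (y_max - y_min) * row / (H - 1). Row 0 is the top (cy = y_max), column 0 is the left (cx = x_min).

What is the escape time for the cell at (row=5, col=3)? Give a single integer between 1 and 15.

Answer: 15

Derivation:
z_0 = 0 + 0i, c = 0.3080 + -0.3814i
Iter 1: z = 0.3080 + -0.3814i, |z|^2 = 0.2404
Iter 2: z = 0.2574 + -0.6164i, |z|^2 = 0.4462
Iter 3: z = -0.0057 + -0.6987i, |z|^2 = 0.4882
Iter 4: z = -0.1802 + -0.3735i, |z|^2 = 0.1719
Iter 5: z = 0.2010 + -0.2468i, |z|^2 = 0.1013
Iter 6: z = 0.2875 + -0.4807i, |z|^2 = 0.3137
Iter 7: z = 0.1596 + -0.6578i, |z|^2 = 0.4581
Iter 8: z = -0.0992 + -0.5914i, |z|^2 = 0.3596
Iter 9: z = -0.0319 + -0.2641i, |z|^2 = 0.0708
Iter 10: z = 0.2393 + -0.3646i, |z|^2 = 0.1902
Iter 11: z = 0.2323 + -0.5559i, |z|^2 = 0.3630
Iter 12: z = 0.0530 + -0.6397i, |z|^2 = 0.4121
Iter 13: z = -0.0984 + -0.4492i, |z|^2 = 0.2115
Iter 14: z = 0.1159 + -0.2930i, |z|^2 = 0.0993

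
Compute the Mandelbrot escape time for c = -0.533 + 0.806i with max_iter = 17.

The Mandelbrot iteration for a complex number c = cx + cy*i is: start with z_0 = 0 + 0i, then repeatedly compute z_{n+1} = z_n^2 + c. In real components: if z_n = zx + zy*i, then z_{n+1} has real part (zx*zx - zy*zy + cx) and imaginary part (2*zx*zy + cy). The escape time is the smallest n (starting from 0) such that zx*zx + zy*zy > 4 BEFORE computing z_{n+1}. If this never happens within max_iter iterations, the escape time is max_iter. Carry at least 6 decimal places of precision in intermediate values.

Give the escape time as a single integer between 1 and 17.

Answer: 5

Derivation:
z_0 = 0 + 0i, c = -0.5330 + 0.8060i
Iter 1: z = -0.5330 + 0.8060i, |z|^2 = 0.9337
Iter 2: z = -0.8985 + -0.0532i, |z|^2 = 0.8102
Iter 3: z = 0.2716 + 0.9016i, |z|^2 = 0.8866
Iter 4: z = -1.2721 + 1.2957i, |z|^2 = 3.2971
Iter 5: z = -0.5934 + -2.4905i, |z|^2 = 6.5549
Escaped at iteration 5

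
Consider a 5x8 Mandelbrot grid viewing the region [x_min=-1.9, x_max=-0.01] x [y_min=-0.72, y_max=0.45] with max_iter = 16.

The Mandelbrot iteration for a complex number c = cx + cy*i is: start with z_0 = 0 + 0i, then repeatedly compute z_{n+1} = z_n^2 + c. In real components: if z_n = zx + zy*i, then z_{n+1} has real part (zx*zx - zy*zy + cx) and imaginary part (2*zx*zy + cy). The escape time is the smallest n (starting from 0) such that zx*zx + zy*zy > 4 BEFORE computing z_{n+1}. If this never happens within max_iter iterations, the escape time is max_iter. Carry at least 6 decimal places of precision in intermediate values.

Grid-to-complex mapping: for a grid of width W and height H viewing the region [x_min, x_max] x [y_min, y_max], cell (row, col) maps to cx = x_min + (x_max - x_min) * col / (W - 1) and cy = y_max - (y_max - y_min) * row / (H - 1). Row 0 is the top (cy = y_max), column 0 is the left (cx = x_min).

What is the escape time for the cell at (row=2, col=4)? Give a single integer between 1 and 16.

Answer: 16

Derivation:
z_0 = 0 + 0i, c = -0.0100 + 0.1157i
Iter 1: z = -0.0100 + 0.1157i, |z|^2 = 0.0135
Iter 2: z = -0.0233 + 0.1134i, |z|^2 = 0.0134
Iter 3: z = -0.0223 + 0.1104i, |z|^2 = 0.0127
Iter 4: z = -0.0217 + 0.1108i, |z|^2 = 0.0127
Iter 5: z = -0.0218 + 0.1109i, |z|^2 = 0.0128
Iter 6: z = -0.0218 + 0.1109i, |z|^2 = 0.0128
Iter 7: z = -0.0218 + 0.1109i, |z|^2 = 0.0128
Iter 8: z = -0.0218 + 0.1109i, |z|^2 = 0.0128
Iter 9: z = -0.0218 + 0.1109i, |z|^2 = 0.0128
Iter 10: z = -0.0218 + 0.1109i, |z|^2 = 0.0128
Iter 11: z = -0.0218 + 0.1109i, |z|^2 = 0.0128
Iter 12: z = -0.0218 + 0.1109i, |z|^2 = 0.0128
Iter 13: z = -0.0218 + 0.1109i, |z|^2 = 0.0128
Iter 14: z = -0.0218 + 0.1109i, |z|^2 = 0.0128
Iter 15: z = -0.0218 + 0.1109i, |z|^2 = 0.0128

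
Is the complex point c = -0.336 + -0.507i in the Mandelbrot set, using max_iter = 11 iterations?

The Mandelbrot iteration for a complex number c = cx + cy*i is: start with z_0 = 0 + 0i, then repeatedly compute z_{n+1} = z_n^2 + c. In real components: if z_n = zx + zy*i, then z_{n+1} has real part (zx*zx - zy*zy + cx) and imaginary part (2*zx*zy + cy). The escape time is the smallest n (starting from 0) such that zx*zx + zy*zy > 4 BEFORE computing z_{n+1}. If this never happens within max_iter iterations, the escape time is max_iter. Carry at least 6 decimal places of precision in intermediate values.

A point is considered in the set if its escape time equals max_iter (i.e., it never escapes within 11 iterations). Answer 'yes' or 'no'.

z_0 = 0 + 0i, c = -0.3360 + -0.5070i
Iter 1: z = -0.3360 + -0.5070i, |z|^2 = 0.3699
Iter 2: z = -0.4802 + -0.1663i, |z|^2 = 0.2582
Iter 3: z = -0.1331 + -0.3473i, |z|^2 = 0.1383
Iter 4: z = -0.4389 + -0.4145i, |z|^2 = 0.3645
Iter 5: z = -0.3152 + -0.1431i, |z|^2 = 0.1198
Iter 6: z = -0.2571 + -0.4168i, |z|^2 = 0.2398
Iter 7: z = -0.4436 + -0.2927i, |z|^2 = 0.2824
Iter 8: z = -0.2249 + -0.2473i, |z|^2 = 0.1118
Iter 9: z = -0.3466 + -0.3958i, |z|^2 = 0.2768
Iter 10: z = -0.3725 + -0.2327i, |z|^2 = 0.1929
Did not escape in 11 iterations → in set

Answer: yes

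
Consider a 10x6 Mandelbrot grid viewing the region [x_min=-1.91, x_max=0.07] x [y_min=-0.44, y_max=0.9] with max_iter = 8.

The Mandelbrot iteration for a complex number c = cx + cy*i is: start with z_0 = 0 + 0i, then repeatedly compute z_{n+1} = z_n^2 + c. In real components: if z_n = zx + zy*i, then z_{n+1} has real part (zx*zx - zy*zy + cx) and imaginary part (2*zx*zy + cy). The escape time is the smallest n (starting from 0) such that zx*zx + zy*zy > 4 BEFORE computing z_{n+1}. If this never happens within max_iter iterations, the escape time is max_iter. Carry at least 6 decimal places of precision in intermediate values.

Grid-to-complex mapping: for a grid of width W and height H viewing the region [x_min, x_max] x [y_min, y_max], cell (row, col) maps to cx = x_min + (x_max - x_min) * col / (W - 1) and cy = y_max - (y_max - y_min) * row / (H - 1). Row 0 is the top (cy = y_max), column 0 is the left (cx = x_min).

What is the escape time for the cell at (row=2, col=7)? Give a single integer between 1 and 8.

z_0 = 0 + 0i, c = -0.3700 + 0.3640i
Iter 1: z = -0.3700 + 0.3640i, |z|^2 = 0.2694
Iter 2: z = -0.3656 + 0.0946i, |z|^2 = 0.1426
Iter 3: z = -0.2453 + 0.2948i, |z|^2 = 0.1471
Iter 4: z = -0.3967 + 0.2194i, |z|^2 = 0.2055
Iter 5: z = -0.2607 + 0.1899i, |z|^2 = 0.1041
Iter 6: z = -0.3381 + 0.2650i, |z|^2 = 0.1845
Iter 7: z = -0.3259 + 0.1848i, |z|^2 = 0.1404

Answer: 8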